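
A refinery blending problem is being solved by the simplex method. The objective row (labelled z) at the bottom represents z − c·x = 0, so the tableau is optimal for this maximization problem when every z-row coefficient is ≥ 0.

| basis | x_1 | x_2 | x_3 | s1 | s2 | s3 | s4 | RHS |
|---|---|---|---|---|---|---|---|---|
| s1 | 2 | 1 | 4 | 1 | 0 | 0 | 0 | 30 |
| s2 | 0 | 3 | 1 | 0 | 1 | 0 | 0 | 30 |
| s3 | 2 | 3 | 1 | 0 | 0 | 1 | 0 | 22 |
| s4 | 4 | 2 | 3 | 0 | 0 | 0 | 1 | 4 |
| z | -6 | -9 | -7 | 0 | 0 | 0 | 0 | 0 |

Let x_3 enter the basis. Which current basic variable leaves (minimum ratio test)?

Column x_3 entries and ratios — s1: 30/4 = 15/2; s2: 30/1 = 30; s3: 22/1 = 22; s4: 4/3 = 4/3.
Smallest ratio is 4/3 in the row of s4, so s4 leaves.

s4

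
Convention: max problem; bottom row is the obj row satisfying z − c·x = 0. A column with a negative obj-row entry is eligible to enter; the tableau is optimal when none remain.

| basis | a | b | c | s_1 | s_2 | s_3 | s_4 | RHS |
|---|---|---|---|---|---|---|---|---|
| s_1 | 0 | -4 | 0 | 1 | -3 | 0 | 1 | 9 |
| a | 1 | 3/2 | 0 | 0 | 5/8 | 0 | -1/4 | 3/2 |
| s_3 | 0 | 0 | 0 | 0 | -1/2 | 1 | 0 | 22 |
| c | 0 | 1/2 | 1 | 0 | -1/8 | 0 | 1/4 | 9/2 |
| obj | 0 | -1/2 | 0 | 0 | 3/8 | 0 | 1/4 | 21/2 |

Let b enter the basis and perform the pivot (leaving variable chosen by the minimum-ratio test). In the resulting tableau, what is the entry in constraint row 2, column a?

2/3

Ratio test on column b — row 1: entry -4 ≤ 0; row 2: (3/2)/(3/2) = 1; row 3: entry 0 ≤ 0; row 4: (9/2)/(1/2) = 9. Minimum is 1 at row 2 (a leaves); pivot element 3/2.
Divide row 2 by 3/2; eliminate column b from the other rows.
In the new row 2, the a entry is the old entry divided by the pivot: 1/(3/2) = 2/3.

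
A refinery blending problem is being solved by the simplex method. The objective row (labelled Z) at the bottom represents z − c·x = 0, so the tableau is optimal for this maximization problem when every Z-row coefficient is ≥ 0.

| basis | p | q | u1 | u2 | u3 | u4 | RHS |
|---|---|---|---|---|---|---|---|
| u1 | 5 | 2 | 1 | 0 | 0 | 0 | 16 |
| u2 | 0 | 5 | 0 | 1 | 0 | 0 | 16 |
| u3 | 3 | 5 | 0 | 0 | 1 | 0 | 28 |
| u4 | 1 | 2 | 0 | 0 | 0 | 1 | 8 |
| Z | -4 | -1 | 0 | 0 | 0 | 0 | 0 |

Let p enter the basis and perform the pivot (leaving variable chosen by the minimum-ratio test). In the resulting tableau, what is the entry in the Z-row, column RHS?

64/5

Ratio test on column p — row 1: 16/5 = 16/5; row 2: entry 0 ≤ 0; row 3: 28/3 = 28/3; row 4: 8/1 = 8. Minimum is 16/5 at row 1 (u1 leaves); pivot element 5.
Divide row 1 by 5; eliminate column p from the other rows.
Z-row update in column RHS: 0 − (-4)·(16/5) = 64/5.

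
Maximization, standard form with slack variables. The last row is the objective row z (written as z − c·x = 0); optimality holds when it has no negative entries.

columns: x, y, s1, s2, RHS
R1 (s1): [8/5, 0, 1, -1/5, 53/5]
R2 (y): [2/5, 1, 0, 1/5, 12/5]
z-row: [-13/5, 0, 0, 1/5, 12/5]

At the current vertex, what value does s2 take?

0

s2 is not in the basis, so in the current basic feasible solution s2 = 0.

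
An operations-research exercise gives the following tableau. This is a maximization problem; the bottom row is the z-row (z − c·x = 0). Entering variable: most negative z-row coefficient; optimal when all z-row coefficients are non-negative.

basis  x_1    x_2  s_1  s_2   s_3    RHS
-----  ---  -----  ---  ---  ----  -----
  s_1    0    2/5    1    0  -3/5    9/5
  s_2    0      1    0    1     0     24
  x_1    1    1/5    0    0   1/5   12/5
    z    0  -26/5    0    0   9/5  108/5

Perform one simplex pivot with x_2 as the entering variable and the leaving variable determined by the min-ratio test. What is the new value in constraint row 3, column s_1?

-1/2

Ratio test on column x_2 — row 1: (9/5)/(2/5) = 9/2; row 2: 24/1 = 24; row 3: (12/5)/(1/5) = 12. Minimum is 9/2 at row 1 (s_1 leaves); pivot element 2/5.
Divide row 1 by 2/5; eliminate column x_2 from the other rows.
Row 3 update in column s_1: 0 − (1/5)·(5/2) = -1/2.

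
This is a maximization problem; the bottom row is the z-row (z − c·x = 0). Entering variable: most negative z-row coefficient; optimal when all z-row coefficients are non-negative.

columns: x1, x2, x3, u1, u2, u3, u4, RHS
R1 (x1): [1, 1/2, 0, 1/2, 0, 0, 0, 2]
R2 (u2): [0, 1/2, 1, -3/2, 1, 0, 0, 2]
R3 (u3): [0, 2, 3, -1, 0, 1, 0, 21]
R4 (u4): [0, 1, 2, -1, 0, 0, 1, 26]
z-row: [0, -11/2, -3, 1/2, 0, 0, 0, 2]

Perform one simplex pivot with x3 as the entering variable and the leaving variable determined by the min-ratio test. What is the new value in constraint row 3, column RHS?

15

Ratio test on column x3 — row 1: entry 0 ≤ 0; row 2: 2/1 = 2; row 3: 21/3 = 7; row 4: 26/2 = 13. Minimum is 2 at row 2 (u2 leaves); pivot element 1.
Divide row 2 by 1; eliminate column x3 from the other rows.
Row 3 update in column RHS: 21 − 3·2 = 15.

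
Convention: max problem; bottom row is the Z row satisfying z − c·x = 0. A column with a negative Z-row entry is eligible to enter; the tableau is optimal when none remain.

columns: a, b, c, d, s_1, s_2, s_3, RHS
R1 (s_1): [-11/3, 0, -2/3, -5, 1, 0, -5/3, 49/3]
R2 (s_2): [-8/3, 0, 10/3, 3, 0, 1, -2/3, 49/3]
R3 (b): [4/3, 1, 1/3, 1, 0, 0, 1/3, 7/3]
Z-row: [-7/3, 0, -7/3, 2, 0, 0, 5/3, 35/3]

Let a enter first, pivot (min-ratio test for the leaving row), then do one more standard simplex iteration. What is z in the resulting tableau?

Ratio test on column a — row 1: entry -11/3 ≤ 0; row 2: entry -8/3 ≤ 0; row 3: (7/3)/(4/3) = 7/4. Minimum is 7/4 at row 3 (b leaves); pivot element 4/3.
Pivot on row 3; the Z-row RHS becomes 35/3 − (-7/3)·(7/4) = 63/4.
Next entering variable (most negative Z-row entry -7/4): c.
Ratio test on column c — row 1: (91/4)/(1/4) = 91; row 2: 21/4 = 21/4; row 3: (7/4)/(1/4) = 7. Minimum is 21/4 at row 2 (s_2 leaves); pivot element 4.
After the second pivot the Z-row RHS is 63/4 − (-7/4)·(21/4) = 399/16.

399/16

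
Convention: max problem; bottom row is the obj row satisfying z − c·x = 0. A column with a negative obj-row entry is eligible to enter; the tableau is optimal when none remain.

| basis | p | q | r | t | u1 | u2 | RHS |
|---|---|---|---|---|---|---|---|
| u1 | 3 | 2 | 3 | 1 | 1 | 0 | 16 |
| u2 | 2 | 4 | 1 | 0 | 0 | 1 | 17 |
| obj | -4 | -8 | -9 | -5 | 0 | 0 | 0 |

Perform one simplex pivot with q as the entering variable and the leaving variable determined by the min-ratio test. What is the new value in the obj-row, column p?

Ratio test on column q — row 1: 16/2 = 8; row 2: 17/4 = 17/4. Minimum is 17/4 at row 2 (u2 leaves); pivot element 4.
Divide row 2 by 4; eliminate column q from the other rows.
obj-row update in column p: -4 − (-8)·(1/2) = 0.

0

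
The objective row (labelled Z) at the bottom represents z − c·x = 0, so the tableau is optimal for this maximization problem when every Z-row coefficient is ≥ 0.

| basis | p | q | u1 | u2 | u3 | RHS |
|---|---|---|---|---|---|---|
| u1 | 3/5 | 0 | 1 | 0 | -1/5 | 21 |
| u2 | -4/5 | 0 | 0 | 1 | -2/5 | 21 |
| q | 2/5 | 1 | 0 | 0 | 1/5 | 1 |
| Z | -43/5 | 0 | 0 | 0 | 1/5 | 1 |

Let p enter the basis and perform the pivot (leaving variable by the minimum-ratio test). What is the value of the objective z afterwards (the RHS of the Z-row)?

45/2

Ratio test on column p — row 1: 21/(3/5) = 35; row 2: entry -4/5 ≤ 0; row 3: 1/(2/5) = 5/2. Minimum is 5/2 at row 3 (q leaves); pivot element 2/5.
Pivot on row 3; the Z-row RHS becomes 1 − (-43/5)·(5/2) = 45/2.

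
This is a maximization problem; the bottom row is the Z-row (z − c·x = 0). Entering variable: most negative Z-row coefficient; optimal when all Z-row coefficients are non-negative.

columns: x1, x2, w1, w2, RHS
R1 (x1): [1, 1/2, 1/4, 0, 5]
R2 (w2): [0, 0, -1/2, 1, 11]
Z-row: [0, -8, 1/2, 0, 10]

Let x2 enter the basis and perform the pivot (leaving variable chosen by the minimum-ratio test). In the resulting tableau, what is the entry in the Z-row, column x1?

16

Ratio test on column x2 — row 1: 5/(1/2) = 10; row 2: entry 0 ≤ 0. Minimum is 10 at row 1 (x1 leaves); pivot element 1/2.
Divide row 1 by 1/2; eliminate column x2 from the other rows.
Z-row update in column x1: 0 − (-8)·2 = 16.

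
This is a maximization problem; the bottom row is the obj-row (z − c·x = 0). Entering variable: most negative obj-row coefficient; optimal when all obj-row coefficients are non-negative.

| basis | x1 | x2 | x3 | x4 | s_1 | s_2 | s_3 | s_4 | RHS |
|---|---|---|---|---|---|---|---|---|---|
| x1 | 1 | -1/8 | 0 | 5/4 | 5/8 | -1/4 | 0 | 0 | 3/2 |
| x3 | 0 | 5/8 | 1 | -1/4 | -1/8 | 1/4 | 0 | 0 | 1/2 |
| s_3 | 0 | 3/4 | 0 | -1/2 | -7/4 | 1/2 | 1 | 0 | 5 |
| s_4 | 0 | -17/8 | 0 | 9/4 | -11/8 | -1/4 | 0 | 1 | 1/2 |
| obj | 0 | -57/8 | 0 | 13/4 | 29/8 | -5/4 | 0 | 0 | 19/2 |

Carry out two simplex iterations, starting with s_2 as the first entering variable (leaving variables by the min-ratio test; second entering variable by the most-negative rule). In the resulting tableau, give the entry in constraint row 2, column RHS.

4/5

Ratio test on column s_2 — row 1: entry -1/4 ≤ 0; row 2: (1/2)/(1/4) = 2; row 3: 5/(1/2) = 10; row 4: entry -1/4 ≤ 0. Minimum is 2 at row 2 (x3 leaves); pivot element 1/4.
Divide row 2 by 1/4; eliminate column s_2 from the other rows.
Second iteration: most negative obj-row entry is -4 in column x2, so x2 enters.
Ratio test on column x2 — row 1: 2/(1/2) = 4; row 2: 2/(5/2) = 4/5; row 3: entry -1/2 ≤ 0; row 4: entry -3/2 ≤ 0. Minimum is 4/5 at row 2 (s_2 leaves); pivot element 5/2.
Divide row 2 by 5/2; eliminate column x2 from the other rows.
After both pivots, the entry at constraint row 2, column RHS is 4/5.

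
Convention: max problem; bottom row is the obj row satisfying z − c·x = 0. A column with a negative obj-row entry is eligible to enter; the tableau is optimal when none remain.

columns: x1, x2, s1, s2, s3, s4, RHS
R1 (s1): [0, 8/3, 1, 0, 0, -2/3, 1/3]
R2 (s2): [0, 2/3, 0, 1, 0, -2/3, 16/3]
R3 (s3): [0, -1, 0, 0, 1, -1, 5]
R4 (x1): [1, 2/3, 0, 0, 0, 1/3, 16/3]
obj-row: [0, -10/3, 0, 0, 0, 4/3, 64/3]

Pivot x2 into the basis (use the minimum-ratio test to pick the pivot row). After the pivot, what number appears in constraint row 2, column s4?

Ratio test on column x2 — row 1: (1/3)/(8/3) = 1/8; row 2: (16/3)/(2/3) = 8; row 3: entry -1 ≤ 0; row 4: (16/3)/(2/3) = 8. Minimum is 1/8 at row 1 (s1 leaves); pivot element 8/3.
Divide row 1 by 8/3; eliminate column x2 from the other rows.
Row 2 update in column s4: -2/3 − (2/3)·(-1/4) = -1/2.

-1/2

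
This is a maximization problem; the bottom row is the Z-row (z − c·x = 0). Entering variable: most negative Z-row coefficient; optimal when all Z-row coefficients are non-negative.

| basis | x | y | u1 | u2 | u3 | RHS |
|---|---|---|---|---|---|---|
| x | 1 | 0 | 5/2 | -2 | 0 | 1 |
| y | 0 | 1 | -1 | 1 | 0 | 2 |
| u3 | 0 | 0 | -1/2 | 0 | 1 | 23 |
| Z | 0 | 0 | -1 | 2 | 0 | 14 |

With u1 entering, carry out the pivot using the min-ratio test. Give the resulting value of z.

72/5

Ratio test on column u1 — row 1: 1/(5/2) = 2/5; row 2: entry -1 ≤ 0; row 3: entry -1/2 ≤ 0. Minimum is 2/5 at row 1 (x leaves); pivot element 5/2.
Pivot on row 1; the Z-row RHS becomes 14 − (-1)·(2/5) = 72/5.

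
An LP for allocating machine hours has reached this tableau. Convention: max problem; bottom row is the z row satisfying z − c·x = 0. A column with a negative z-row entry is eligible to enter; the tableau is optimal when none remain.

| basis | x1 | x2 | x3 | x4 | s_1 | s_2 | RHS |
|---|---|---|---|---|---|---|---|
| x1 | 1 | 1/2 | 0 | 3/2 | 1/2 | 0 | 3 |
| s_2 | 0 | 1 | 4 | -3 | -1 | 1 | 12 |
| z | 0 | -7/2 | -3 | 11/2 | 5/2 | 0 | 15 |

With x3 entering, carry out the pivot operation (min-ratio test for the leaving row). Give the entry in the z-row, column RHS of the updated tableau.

24

Ratio test on column x3 — row 1: entry 0 ≤ 0; row 2: 12/4 = 3. Minimum is 3 at row 2 (s_2 leaves); pivot element 4.
Divide row 2 by 4; eliminate column x3 from the other rows.
z-row update in column RHS: 15 − (-3)·3 = 24.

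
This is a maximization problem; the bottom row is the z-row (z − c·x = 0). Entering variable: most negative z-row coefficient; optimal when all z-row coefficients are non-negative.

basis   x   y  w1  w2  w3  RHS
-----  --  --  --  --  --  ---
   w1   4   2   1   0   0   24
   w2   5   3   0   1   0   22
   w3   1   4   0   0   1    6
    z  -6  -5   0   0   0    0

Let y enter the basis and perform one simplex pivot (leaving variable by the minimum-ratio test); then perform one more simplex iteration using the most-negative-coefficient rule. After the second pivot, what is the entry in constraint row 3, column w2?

Ratio test on column y — row 1: 24/2 = 12; row 2: 22/3 = 22/3; row 3: 6/4 = 3/2. Minimum is 3/2 at row 3 (w3 leaves); pivot element 4.
Divide row 3 by 4; eliminate column y from the other rows.
Second iteration: most negative z-row entry is -19/4 in column x, so x enters.
Ratio test on column x — row 1: 21/(7/2) = 6; row 2: (35/2)/(17/4) = 70/17; row 3: (3/2)/(1/4) = 6. Minimum is 70/17 at row 2 (w2 leaves); pivot element 17/4.
Divide row 2 by 17/4; eliminate column x from the other rows.
After both pivots, the entry at constraint row 3, column w2 is -1/17.

-1/17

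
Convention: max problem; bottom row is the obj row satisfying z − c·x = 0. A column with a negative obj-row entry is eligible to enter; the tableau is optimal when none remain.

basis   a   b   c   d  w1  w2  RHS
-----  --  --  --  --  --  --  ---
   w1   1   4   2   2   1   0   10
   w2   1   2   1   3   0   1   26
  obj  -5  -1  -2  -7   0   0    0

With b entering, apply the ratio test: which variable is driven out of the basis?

Column b entries and ratios — w1: 10/4 = 5/2; w2: 26/2 = 13.
Smallest ratio is 5/2 in the row of w1, so w1 leaves.

w1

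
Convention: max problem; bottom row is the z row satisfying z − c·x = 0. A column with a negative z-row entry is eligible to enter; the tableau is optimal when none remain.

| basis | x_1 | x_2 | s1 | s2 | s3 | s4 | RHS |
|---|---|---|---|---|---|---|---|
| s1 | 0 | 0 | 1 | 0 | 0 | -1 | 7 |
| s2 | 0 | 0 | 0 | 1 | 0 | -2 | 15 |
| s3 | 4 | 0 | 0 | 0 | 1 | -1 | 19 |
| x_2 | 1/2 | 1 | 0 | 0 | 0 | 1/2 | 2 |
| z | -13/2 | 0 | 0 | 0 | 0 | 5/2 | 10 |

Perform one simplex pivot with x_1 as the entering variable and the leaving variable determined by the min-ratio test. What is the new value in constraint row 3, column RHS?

Ratio test on column x_1 — row 1: entry 0 ≤ 0; row 2: entry 0 ≤ 0; row 3: 19/4 = 19/4; row 4: 2/(1/2) = 4. Minimum is 4 at row 4 (x_2 leaves); pivot element 1/2.
Divide row 4 by 1/2; eliminate column x_1 from the other rows.
Row 3 update in column RHS: 19 − 4·4 = 3.

3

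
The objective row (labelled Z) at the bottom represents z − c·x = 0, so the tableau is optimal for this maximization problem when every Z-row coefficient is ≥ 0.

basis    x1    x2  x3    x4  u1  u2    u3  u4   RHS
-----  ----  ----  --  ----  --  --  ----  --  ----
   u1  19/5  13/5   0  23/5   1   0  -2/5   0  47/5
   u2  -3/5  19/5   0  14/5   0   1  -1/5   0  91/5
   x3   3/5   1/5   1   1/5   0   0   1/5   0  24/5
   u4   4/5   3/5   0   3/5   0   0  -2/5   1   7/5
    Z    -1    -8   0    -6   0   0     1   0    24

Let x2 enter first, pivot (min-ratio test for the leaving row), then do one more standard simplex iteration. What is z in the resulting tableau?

107/2

Ratio test on column x2 — row 1: (47/5)/(13/5) = 47/13; row 2: (91/5)/(19/5) = 91/19; row 3: (24/5)/(1/5) = 24; row 4: (7/5)/(3/5) = 7/3. Minimum is 7/3 at row 4 (u4 leaves); pivot element 3/5.
Pivot on row 4; the Z-row RHS becomes 24 − (-8)·(7/3) = 128/3.
Next entering variable (most negative Z-row entry -13/3): u3.
Ratio test on column u3 — row 1: (10/3)/(4/3) = 5/2; row 2: (28/3)/(7/3) = 4; row 3: (13/3)/(1/3) = 13; row 4: entry -2/3 ≤ 0. Minimum is 5/2 at row 1 (u1 leaves); pivot element 4/3.
After the second pivot the Z-row RHS is 128/3 − (-13/3)·(5/2) = 107/2.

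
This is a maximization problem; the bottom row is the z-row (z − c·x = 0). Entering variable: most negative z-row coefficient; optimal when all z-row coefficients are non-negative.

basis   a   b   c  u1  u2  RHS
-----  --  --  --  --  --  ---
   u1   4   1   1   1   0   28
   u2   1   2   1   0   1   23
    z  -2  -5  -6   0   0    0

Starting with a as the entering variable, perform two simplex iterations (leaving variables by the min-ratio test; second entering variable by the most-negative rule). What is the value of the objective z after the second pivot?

Ratio test on column a — row 1: 28/4 = 7; row 2: 23/1 = 23. Minimum is 7 at row 1 (u1 leaves); pivot element 4.
Pivot on row 1; the z-row RHS becomes 0 − (-2)·7 = 14.
Next entering variable (most negative z-row entry -11/2): c.
Ratio test on column c — row 1: 7/(1/4) = 28; row 2: 16/(3/4) = 64/3. Minimum is 64/3 at row 2 (u2 leaves); pivot element 3/4.
After the second pivot the z-row RHS is 14 − (-11/2)·(64/3) = 394/3.

394/3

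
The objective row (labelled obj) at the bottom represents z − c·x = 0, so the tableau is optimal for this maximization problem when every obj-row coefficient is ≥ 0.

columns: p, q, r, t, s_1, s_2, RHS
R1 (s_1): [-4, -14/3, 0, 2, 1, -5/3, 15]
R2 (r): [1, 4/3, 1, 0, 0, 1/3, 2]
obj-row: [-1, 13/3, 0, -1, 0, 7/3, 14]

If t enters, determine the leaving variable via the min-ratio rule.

Column t entries and ratios — s_1: 15/2 = 15/2; r: 0 ≤ 0, skip.
Smallest ratio is 15/2 in the row of s_1, so s_1 leaves.

s_1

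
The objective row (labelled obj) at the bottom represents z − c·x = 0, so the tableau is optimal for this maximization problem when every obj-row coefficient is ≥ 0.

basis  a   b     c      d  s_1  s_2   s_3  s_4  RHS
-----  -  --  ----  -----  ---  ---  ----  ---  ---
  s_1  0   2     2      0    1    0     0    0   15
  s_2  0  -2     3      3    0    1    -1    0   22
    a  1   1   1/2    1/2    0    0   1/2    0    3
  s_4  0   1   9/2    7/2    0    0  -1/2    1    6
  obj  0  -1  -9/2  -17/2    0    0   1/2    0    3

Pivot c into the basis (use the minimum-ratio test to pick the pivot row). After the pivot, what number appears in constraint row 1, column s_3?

2/9

Ratio test on column c — row 1: 15/2 = 15/2; row 2: 22/3 = 22/3; row 3: 3/(1/2) = 6; row 4: 6/(9/2) = 4/3. Minimum is 4/3 at row 4 (s_4 leaves); pivot element 9/2.
Divide row 4 by 9/2; eliminate column c from the other rows.
Row 1 update in column s_3: 0 − 2·(-1/9) = 2/9.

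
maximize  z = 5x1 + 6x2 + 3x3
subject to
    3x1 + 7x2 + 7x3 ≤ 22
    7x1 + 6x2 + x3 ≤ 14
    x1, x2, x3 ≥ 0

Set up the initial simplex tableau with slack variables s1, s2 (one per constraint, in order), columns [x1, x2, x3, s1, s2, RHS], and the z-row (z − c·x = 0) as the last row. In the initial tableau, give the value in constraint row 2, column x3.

1

Constraint 2 has coefficient 1 on x3.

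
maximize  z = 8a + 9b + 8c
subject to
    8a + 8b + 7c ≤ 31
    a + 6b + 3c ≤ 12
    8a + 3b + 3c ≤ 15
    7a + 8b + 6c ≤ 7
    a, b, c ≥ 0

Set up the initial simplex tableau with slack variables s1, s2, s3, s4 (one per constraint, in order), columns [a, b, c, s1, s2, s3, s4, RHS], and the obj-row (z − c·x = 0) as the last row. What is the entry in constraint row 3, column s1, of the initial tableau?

0

Slack s1 belongs to constraint 1; its column is the unit vector e_1, so the entry in row 3 is 0.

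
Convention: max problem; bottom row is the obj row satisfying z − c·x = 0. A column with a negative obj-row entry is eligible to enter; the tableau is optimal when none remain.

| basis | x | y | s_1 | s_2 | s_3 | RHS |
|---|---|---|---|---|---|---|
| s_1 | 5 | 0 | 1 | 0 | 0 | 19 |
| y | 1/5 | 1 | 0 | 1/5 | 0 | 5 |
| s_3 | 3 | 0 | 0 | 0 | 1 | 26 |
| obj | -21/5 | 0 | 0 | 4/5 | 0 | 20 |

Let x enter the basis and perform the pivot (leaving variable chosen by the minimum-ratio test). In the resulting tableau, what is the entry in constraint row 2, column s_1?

Ratio test on column x — row 1: 19/5 = 19/5; row 2: 5/(1/5) = 25; row 3: 26/3 = 26/3. Minimum is 19/5 at row 1 (s_1 leaves); pivot element 5.
Divide row 1 by 5; eliminate column x from the other rows.
Row 2 update in column s_1: 0 − (1/5)·(1/5) = -1/25.

-1/25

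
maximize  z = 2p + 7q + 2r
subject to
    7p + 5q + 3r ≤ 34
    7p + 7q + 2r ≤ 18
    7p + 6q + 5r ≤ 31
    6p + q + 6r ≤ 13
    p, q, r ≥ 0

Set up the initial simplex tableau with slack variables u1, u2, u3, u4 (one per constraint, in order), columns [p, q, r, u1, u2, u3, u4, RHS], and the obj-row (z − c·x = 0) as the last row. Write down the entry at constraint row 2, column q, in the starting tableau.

Constraint 2 has coefficient 7 on q.

7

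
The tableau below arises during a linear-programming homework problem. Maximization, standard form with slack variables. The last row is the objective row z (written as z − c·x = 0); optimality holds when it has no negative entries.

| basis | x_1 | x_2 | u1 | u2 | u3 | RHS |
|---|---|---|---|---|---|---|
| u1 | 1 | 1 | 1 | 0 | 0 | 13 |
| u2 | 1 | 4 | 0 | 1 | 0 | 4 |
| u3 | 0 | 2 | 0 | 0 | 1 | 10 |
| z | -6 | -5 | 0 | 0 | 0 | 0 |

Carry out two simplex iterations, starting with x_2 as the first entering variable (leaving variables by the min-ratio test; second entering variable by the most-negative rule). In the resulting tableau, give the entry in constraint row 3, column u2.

0

Ratio test on column x_2 — row 1: 13/1 = 13; row 2: 4/4 = 1; row 3: 10/2 = 5. Minimum is 1 at row 2 (u2 leaves); pivot element 4.
Divide row 2 by 4; eliminate column x_2 from the other rows.
Second iteration: most negative z-row entry is -19/4 in column x_1, so x_1 enters.
Ratio test on column x_1 — row 1: 12/(3/4) = 16; row 2: 1/(1/4) = 4; row 3: entry -1/2 ≤ 0. Minimum is 4 at row 2 (x_2 leaves); pivot element 1/4.
Divide row 2 by 1/4; eliminate column x_1 from the other rows.
After both pivots, the entry at constraint row 3, column u2 is 0.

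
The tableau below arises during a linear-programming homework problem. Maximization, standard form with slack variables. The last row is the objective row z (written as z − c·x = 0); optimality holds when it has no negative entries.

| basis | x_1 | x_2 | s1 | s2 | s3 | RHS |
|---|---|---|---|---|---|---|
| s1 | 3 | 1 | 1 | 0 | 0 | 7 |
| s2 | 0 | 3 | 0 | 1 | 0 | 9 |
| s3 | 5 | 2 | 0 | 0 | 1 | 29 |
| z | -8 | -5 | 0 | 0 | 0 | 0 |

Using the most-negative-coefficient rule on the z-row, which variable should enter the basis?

Negative z-row entries: x_1: -8, x_2: -5.
The most negative is -8 in column x_1, so x_1 enters.

x_1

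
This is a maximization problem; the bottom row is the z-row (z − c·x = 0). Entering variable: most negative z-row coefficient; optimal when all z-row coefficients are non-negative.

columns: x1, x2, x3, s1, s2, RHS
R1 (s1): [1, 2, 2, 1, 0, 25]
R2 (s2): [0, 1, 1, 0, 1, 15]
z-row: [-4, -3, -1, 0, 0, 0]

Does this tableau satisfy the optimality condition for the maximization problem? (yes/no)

no

The z-row has a negative entry -4 in column x1, so it is not optimal.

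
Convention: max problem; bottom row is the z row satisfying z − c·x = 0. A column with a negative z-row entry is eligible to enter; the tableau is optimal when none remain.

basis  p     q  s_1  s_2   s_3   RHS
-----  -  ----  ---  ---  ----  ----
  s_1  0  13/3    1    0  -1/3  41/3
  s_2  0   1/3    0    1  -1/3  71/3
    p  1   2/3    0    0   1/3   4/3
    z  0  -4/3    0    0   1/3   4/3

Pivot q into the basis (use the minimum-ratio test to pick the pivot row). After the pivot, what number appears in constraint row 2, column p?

-1/2

Ratio test on column q — row 1: (41/3)/(13/3) = 41/13; row 2: (71/3)/(1/3) = 71; row 3: (4/3)/(2/3) = 2. Minimum is 2 at row 3 (p leaves); pivot element 2/3.
Divide row 3 by 2/3; eliminate column q from the other rows.
Row 2 update in column p: 0 − (1/3)·(3/2) = -1/2.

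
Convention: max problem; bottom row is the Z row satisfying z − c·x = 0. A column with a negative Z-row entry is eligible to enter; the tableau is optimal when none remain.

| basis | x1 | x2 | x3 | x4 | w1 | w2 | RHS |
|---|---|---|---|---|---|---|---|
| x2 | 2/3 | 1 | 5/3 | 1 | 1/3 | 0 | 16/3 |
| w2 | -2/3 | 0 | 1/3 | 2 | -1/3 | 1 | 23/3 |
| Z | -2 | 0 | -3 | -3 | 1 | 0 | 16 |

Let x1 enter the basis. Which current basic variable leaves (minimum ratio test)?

Column x1 entries and ratios — x2: (16/3)/(2/3) = 8; w2: -2/3 ≤ 0, skip.
Smallest ratio is 8 in the row of x2, so x2 leaves.

x2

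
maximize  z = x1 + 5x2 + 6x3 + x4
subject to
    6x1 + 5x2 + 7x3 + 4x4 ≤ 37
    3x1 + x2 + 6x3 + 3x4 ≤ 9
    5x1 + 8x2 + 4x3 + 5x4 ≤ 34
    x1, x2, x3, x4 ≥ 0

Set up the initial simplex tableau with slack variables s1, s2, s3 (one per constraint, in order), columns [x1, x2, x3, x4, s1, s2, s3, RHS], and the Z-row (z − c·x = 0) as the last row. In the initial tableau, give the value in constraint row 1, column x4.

4

Constraint 1 has coefficient 4 on x4.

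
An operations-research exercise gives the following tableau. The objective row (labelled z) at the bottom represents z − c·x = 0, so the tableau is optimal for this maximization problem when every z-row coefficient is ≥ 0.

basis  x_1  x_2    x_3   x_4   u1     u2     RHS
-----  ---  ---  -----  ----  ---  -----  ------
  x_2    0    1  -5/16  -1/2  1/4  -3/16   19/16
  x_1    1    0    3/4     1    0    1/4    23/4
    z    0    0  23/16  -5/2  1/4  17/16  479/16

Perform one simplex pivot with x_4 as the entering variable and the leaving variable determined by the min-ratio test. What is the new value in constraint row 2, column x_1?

1

Ratio test on column x_4 — row 1: entry -1/2 ≤ 0; row 2: (23/4)/1 = 23/4. Minimum is 23/4 at row 2 (x_1 leaves); pivot element 1.
Divide row 2 by 1; eliminate column x_4 from the other rows.
In the new row 2, the x_1 entry is the old entry divided by the pivot: 1/1 = 1.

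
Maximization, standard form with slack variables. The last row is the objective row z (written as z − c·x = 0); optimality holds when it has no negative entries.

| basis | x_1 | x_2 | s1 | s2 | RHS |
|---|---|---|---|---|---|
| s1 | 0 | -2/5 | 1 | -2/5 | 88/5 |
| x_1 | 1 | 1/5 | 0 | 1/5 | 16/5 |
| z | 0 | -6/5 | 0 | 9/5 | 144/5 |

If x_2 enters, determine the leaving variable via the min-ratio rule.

x_1

Column x_2 entries and ratios — s1: -2/5 ≤ 0, skip; x_1: (16/5)/(1/5) = 16.
Smallest ratio is 16 in the row of x_1, so x_1 leaves.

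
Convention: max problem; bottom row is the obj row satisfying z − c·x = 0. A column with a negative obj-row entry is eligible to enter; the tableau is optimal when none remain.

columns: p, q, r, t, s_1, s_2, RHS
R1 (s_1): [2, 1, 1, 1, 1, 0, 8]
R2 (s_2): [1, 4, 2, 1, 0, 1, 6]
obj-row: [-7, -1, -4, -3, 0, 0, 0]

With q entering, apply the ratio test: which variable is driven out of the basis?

Column q entries and ratios — s_1: 8/1 = 8; s_2: 6/4 = 3/2.
Smallest ratio is 3/2 in the row of s_2, so s_2 leaves.

s_2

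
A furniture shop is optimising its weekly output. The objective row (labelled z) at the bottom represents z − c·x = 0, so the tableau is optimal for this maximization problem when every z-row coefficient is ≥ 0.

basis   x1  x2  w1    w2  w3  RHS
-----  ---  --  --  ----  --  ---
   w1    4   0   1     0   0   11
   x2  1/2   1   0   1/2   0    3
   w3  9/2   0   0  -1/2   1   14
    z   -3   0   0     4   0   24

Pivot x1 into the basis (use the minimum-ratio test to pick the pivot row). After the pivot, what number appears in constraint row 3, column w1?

-9/8

Ratio test on column x1 — row 1: 11/4 = 11/4; row 2: 3/(1/2) = 6; row 3: 14/(9/2) = 28/9. Minimum is 11/4 at row 1 (w1 leaves); pivot element 4.
Divide row 1 by 4; eliminate column x1 from the other rows.
Row 3 update in column w1: 0 − (9/2)·(1/4) = -9/8.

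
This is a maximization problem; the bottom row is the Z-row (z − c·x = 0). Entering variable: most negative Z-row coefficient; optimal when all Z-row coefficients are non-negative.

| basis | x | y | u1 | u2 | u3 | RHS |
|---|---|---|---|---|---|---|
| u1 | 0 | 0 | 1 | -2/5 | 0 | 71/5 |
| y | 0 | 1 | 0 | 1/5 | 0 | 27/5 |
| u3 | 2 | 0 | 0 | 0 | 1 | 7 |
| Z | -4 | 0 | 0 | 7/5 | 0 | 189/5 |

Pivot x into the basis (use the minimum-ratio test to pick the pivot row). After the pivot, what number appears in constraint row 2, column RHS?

27/5

Ratio test on column x — row 1: entry 0 ≤ 0; row 2: entry 0 ≤ 0; row 3: 7/2 = 7/2. Minimum is 7/2 at row 3 (u3 leaves); pivot element 2.
Divide row 3 by 2; eliminate column x from the other rows.
Row 2 update in column RHS: 27/5 − 0·(7/2) = 27/5.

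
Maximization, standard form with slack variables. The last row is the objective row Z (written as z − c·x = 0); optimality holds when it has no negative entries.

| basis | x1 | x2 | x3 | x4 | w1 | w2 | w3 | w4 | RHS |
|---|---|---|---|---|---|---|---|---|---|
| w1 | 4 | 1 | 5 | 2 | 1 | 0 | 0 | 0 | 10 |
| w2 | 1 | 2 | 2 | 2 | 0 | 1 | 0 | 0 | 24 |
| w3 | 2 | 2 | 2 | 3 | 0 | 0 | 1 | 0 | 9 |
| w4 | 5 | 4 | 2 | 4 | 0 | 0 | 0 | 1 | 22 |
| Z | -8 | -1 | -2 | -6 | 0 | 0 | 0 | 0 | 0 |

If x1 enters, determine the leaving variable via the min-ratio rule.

w1

Column x1 entries and ratios — w1: 10/4 = 5/2; w2: 24/1 = 24; w3: 9/2 = 9/2; w4: 22/5 = 22/5.
Smallest ratio is 5/2 in the row of w1, so w1 leaves.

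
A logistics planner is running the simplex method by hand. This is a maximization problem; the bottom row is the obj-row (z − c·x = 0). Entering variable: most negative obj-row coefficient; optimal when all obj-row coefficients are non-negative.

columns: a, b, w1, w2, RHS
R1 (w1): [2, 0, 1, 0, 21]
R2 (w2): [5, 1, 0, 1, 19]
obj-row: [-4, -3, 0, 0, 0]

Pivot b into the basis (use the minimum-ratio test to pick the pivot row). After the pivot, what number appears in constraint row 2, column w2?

1

Ratio test on column b — row 1: entry 0 ≤ 0; row 2: 19/1 = 19. Minimum is 19 at row 2 (w2 leaves); pivot element 1.
Divide row 2 by 1; eliminate column b from the other rows.
In the new row 2, the w2 entry is the old entry divided by the pivot: 1/1 = 1.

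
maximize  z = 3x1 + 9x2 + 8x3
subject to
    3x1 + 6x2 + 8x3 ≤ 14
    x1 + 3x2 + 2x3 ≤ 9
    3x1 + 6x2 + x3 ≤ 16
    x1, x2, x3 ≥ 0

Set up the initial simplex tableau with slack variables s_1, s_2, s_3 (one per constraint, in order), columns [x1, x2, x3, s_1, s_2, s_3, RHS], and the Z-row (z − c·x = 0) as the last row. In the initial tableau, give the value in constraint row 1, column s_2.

0

Slack s_2 belongs to constraint 2; its column is the unit vector e_2, so the entry in row 1 is 0.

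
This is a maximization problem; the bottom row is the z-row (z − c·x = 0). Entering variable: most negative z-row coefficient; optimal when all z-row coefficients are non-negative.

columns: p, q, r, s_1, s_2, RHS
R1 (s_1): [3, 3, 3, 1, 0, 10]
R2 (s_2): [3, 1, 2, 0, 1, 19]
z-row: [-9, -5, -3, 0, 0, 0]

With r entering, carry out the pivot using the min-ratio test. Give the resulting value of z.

Ratio test on column r — row 1: 10/3 = 10/3; row 2: 19/2 = 19/2. Minimum is 10/3 at row 1 (s_1 leaves); pivot element 3.
Pivot on row 1; the z-row RHS becomes 0 − (-3)·(10/3) = 10.

10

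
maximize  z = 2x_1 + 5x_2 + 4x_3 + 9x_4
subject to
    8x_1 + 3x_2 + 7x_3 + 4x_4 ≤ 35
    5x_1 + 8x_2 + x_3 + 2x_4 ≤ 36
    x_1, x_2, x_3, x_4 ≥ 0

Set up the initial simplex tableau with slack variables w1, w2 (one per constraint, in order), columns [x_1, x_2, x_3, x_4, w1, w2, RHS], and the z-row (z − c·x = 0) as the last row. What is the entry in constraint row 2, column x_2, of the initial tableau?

8

Constraint 2 has coefficient 8 on x_2.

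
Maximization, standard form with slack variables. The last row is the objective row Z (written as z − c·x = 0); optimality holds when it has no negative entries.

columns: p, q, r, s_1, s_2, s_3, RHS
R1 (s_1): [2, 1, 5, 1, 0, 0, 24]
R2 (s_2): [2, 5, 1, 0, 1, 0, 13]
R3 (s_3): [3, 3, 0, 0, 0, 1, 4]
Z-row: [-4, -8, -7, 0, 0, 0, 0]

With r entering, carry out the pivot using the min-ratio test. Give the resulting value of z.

168/5

Ratio test on column r — row 1: 24/5 = 24/5; row 2: 13/1 = 13; row 3: entry 0 ≤ 0. Minimum is 24/5 at row 1 (s_1 leaves); pivot element 5.
Pivot on row 1; the Z-row RHS becomes 0 − (-7)·(24/5) = 168/5.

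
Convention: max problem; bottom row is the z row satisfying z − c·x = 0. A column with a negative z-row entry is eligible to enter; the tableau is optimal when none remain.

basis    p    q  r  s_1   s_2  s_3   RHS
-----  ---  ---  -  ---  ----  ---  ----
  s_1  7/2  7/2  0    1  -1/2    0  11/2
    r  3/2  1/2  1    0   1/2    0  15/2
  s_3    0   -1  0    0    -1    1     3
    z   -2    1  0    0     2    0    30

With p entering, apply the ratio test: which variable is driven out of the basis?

s_1

Column p entries and ratios — s_1: (11/2)/(7/2) = 11/7; r: (15/2)/(3/2) = 5; s_3: 0 ≤ 0, skip.
Smallest ratio is 11/7 in the row of s_1, so s_1 leaves.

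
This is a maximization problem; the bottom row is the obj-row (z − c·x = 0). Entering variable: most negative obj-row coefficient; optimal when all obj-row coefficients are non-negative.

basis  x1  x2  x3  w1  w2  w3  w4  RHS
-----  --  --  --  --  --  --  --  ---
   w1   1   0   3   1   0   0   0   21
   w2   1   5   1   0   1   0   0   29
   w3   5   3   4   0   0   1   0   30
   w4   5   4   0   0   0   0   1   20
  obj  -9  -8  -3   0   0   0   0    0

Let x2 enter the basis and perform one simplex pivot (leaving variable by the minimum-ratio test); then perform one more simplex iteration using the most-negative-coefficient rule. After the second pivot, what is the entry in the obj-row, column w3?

Ratio test on column x2 — row 1: entry 0 ≤ 0; row 2: 29/5 = 29/5; row 3: 30/3 = 10; row 4: 20/4 = 5. Minimum is 5 at row 4 (w4 leaves); pivot element 4.
Divide row 4 by 4; eliminate column x2 from the other rows.
Second iteration: most negative obj-row entry is -3 in column x3, so x3 enters.
Ratio test on column x3 — row 1: 21/3 = 7; row 2: 4/1 = 4; row 3: 15/4 = 15/4; row 4: entry 0 ≤ 0. Minimum is 15/4 at row 3 (w3 leaves); pivot element 4.
Divide row 3 by 4; eliminate column x3 from the other rows.
After both pivots, the entry at the obj-row, column w3 is 3/4.

3/4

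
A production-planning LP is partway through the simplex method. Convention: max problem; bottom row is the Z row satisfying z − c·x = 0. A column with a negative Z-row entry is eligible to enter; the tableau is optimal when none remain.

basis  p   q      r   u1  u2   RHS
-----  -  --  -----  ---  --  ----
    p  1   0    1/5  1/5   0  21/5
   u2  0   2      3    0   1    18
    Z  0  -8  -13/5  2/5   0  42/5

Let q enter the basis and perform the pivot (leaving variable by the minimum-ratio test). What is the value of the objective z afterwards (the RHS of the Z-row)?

Ratio test on column q — row 1: entry 0 ≤ 0; row 2: 18/2 = 9. Minimum is 9 at row 2 (u2 leaves); pivot element 2.
Pivot on row 2; the Z-row RHS becomes 42/5 − (-8)·9 = 402/5.

402/5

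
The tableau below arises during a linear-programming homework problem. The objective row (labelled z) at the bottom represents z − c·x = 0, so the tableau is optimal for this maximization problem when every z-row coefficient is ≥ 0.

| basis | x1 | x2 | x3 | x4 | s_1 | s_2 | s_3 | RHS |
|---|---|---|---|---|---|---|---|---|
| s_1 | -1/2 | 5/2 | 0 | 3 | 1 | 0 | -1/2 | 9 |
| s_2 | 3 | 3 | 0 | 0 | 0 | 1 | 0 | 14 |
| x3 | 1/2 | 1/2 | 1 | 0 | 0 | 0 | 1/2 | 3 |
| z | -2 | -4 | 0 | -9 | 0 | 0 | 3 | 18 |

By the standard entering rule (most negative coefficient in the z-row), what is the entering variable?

x4

Negative z-row entries: x1: -2, x2: -4, x4: -9.
The most negative is -9 in column x4, so x4 enters.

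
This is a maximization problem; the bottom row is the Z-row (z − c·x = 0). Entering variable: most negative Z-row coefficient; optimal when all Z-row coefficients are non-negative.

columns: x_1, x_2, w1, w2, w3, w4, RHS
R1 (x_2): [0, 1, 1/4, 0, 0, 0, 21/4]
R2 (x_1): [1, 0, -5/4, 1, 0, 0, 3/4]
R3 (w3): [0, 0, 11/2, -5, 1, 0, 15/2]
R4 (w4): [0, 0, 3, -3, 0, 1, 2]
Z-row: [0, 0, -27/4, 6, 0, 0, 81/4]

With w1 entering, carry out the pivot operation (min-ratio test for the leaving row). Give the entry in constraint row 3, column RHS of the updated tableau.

23/6

Ratio test on column w1 — row 1: (21/4)/(1/4) = 21; row 2: entry -5/4 ≤ 0; row 3: (15/2)/(11/2) = 15/11; row 4: 2/3 = 2/3. Minimum is 2/3 at row 4 (w4 leaves); pivot element 3.
Divide row 4 by 3; eliminate column w1 from the other rows.
Row 3 update in column RHS: 15/2 − (11/2)·(2/3) = 23/6.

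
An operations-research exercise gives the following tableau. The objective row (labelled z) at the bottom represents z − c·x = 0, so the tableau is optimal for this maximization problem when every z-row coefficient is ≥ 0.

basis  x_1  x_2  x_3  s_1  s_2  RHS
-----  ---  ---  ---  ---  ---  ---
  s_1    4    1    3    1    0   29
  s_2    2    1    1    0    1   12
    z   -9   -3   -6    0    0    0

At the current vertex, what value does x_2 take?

0

x_2 is not in the basis, so in the current basic feasible solution x_2 = 0.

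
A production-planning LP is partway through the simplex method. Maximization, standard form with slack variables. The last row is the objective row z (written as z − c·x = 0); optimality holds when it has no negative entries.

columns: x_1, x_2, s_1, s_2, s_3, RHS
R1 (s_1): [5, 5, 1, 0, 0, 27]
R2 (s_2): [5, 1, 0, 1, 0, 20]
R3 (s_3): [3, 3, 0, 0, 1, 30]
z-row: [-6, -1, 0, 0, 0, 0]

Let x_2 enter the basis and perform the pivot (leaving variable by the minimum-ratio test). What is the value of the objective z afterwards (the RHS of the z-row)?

27/5

Ratio test on column x_2 — row 1: 27/5 = 27/5; row 2: 20/1 = 20; row 3: 30/3 = 10. Minimum is 27/5 at row 1 (s_1 leaves); pivot element 5.
Pivot on row 1; the z-row RHS becomes 0 − (-1)·(27/5) = 27/5.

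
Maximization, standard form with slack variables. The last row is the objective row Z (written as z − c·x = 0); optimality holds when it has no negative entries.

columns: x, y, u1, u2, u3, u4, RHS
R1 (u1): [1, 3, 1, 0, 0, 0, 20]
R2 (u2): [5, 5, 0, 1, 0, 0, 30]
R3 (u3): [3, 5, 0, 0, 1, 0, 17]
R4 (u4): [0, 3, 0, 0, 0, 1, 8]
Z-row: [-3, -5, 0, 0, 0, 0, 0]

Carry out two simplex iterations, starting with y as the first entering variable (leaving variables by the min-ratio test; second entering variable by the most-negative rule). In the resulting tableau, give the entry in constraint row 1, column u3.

Ratio test on column y — row 1: 20/3 = 20/3; row 2: 30/5 = 6; row 3: 17/5 = 17/5; row 4: 8/3 = 8/3. Minimum is 8/3 at row 4 (u4 leaves); pivot element 3.
Divide row 4 by 3; eliminate column y from the other rows.
Second iteration: most negative Z-row entry is -3 in column x, so x enters.
Ratio test on column x — row 1: 12/1 = 12; row 2: (50/3)/5 = 10/3; row 3: (11/3)/3 = 11/9; row 4: entry 0 ≤ 0. Minimum is 11/9 at row 3 (u3 leaves); pivot element 3.
Divide row 3 by 3; eliminate column x from the other rows.
After both pivots, the entry at constraint row 1, column u3 is -1/3.

-1/3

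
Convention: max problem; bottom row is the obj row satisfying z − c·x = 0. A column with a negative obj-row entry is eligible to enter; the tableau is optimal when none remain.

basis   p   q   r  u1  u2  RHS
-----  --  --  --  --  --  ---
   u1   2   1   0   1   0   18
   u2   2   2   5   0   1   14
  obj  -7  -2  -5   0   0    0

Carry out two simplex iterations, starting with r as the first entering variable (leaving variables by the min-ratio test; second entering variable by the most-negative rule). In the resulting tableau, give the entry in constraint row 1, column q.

Ratio test on column r — row 1: entry 0 ≤ 0; row 2: 14/5 = 14/5. Minimum is 14/5 at row 2 (u2 leaves); pivot element 5.
Divide row 2 by 5; eliminate column r from the other rows.
Second iteration: most negative obj-row entry is -5 in column p, so p enters.
Ratio test on column p — row 1: 18/2 = 9; row 2: (14/5)/(2/5) = 7. Minimum is 7 at row 2 (r leaves); pivot element 2/5.
Divide row 2 by 2/5; eliminate column p from the other rows.
After both pivots, the entry at constraint row 1, column q is -1.

-1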